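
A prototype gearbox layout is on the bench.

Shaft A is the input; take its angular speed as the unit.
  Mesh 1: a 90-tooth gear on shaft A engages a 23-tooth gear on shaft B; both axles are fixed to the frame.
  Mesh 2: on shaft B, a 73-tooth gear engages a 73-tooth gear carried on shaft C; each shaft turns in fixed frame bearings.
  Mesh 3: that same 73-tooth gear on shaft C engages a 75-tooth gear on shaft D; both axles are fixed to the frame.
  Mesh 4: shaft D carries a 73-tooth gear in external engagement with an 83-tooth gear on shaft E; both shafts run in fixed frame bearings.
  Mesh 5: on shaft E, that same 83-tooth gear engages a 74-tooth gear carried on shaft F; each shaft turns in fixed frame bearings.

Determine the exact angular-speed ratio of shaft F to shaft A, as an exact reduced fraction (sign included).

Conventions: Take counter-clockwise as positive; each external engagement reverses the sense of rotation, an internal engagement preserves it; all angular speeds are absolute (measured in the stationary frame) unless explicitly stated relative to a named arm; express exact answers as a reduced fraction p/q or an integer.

-15987/4255

class = fixed-axis compound train [5 meshes; 5 ratios multiply, 5 sense flips]
mesh 1 [90T→23T]: running ratio 90/23, sense −
mesh 2 [73T→73T]: running ratio 90/23, sense +
mesh 3 [73T→75T]: running ratio 438/115, sense −
mesh 4 [73T→83T]: running ratio 31974/9545, sense +
mesh 5 [83T→74T]: running ratio 15987/4255, sense −
ω_out/ω_in = -15987/4255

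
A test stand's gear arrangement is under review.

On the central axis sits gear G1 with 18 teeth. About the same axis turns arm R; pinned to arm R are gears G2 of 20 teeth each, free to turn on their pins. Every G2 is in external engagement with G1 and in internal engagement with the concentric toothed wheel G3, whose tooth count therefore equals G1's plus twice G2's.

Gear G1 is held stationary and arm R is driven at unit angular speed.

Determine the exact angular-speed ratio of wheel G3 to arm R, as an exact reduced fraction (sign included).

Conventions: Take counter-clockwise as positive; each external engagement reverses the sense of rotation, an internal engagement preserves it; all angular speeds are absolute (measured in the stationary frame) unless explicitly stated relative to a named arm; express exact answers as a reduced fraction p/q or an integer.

topology: planetary set — G1 18T / G2 20T / G3 58T, arm = carrier (Willis)
ring teeth: 18 + 2·20 = 58
18(ω_sun−ω_arm) = −58(ω_ring−ω_arm),  ω_sun = 0, ω_arm = 1
ω_ring = 1 − (18/58)(0−1) = 38/29
ω_out/ω_in = 38/29

38/29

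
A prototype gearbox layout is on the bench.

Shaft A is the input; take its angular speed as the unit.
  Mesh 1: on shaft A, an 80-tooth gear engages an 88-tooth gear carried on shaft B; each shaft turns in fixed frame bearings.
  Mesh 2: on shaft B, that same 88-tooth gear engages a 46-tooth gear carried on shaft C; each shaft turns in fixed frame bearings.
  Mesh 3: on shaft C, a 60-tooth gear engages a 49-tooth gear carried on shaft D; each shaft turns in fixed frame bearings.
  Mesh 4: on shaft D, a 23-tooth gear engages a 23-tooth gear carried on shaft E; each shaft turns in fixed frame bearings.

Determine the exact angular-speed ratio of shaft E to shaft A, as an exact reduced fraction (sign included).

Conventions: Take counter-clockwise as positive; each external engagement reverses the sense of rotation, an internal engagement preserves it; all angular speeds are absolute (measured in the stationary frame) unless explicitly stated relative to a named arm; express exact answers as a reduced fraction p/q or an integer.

class = fixed-axis compound train [4 meshes; 4 ratios multiply, 4 sense flips]
mesh 1 [80T→88T]: running ratio 10/11, sense −
mesh 2 [88T→46T]: running ratio 40/23, sense +
mesh 3 [60T→49T]: running ratio 2400/1127, sense −
mesh 4 [23T→23T]: running ratio 2400/1127, sense +
ω_out/ω_in = 2400/1127

2400/1127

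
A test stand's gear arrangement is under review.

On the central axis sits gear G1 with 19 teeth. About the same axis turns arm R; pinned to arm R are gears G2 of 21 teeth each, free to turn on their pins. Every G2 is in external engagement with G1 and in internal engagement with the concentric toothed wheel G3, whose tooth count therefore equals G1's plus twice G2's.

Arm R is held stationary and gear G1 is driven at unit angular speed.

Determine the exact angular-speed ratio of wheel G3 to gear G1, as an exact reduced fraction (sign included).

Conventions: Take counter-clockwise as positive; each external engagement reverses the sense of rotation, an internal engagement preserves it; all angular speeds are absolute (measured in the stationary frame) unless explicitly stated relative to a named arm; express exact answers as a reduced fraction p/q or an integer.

class = planetary set [G3 = 19+2·21 = 61; Willis about the carrier]
ring teeth: 19 + 2·21 = 61
19(ω_sun−ω_arm) = −61(ω_ring−ω_arm),  ω_arm = 0, ω_sun = 1
ω_ring = 0 − (19/61)(1−0) = -19/61
ω_out/ω_in = -19/61

-19/61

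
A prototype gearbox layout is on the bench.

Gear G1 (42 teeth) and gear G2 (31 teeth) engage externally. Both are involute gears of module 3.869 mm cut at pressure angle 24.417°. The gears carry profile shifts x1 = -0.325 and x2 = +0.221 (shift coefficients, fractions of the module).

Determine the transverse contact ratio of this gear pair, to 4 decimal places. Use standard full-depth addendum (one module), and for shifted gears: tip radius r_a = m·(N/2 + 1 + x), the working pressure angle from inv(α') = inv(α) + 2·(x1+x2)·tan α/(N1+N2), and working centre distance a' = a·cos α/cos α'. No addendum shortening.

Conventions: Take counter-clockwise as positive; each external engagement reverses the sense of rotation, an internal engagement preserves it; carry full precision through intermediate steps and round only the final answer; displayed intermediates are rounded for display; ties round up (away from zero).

1.5169

recognized (one external pair, fixed centres): single-mesh tooth geometry, m = 3.869, N1 = 42, N2 = 31
base radii: r_b1 = 73.982175, r_b2 = 54.605891
tip radii: r_a1 = 83.860575, r_a2 = 64.693549
inv(α') = inv(24.417°) + 2·(-0.325+0.221)·tan α/(42+31) = 0.02652736  ⇒  α' = 24.05124°
a' = a·cos α / cos α' = 141.2185·cos 24.417°/cos 24.05124° = 140.813282
action lengths: √(r_a1²−r_b1²) = 39.487135, √(r_a2²−r_b2²) = 34.690805
base pitch p_b = π·m·cos α = 11.067707
CR = (39.487135 + 34.690805 − 140.813282·sin 24.05124°)/11.067707 = 1.516936
contact ratio ≈ 1.5169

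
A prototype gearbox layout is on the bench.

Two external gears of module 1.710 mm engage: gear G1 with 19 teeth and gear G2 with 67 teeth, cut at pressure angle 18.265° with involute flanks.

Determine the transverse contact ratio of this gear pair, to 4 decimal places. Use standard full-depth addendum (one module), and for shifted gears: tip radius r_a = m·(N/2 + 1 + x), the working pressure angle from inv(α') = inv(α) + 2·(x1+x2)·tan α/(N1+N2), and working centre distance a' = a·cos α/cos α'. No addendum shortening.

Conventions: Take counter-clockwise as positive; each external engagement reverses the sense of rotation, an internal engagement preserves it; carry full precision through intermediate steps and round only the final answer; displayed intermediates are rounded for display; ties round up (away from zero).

1.7586

class = single-mesh tooth geometry [involute pair 19T × 67T, m = 1.710]
base radii: r_b1 = 15.426530, r_b2 = 54.398816
tip radii: r_a1 = 17.955000, r_a2 = 58.995000
no profile shift: α' = α, a' = a
action lengths: √(r_a1²−r_b1²) = 9.187176, √(r_a2²−r_b2²) = 22.829342
base pitch p_b = π·m·cos α = 5.101460
CR = (9.187176 + 22.829342 − 73.530000·sin 18.26500°)/5.101460 = 1.758575
contact ratio ≈ 1.7586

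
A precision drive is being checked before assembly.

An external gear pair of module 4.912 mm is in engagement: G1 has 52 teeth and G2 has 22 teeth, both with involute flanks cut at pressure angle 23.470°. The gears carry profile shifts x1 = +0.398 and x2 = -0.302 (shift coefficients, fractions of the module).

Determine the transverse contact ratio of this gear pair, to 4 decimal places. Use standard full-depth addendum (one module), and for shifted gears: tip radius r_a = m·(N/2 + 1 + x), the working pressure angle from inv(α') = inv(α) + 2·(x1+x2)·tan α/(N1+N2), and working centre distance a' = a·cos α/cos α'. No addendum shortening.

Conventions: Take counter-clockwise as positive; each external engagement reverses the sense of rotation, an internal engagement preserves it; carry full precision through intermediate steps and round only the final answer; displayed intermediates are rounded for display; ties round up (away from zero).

class = single-mesh tooth geometry [involute pair 52T × 22T, m = 4.912]
base radii: r_b1 = 117.146224, r_b2 = 49.561864
tip radii: r_a1 = 134.578976, r_a2 = 57.460576
inv(α') = inv(23.470°) + 2·(+0.398-0.302)·tan α/(52+22) = 0.02568770  ⇒  α' = 23.80692°
a' = a·cos α / cos α' = 181.7440·cos 23.470°/cos 23.80692° = 182.212373
action lengths: √(r_a1²−r_b1²) = 66.243965, √(r_a2²−r_b2²) = 29.074721
base pitch p_b = π·m·cos α = 14.154835
CR = (66.243965 + 29.074721 − 182.212373·sin 23.80692°)/14.154835 = 1.537821
contact ratio ≈ 1.5378

1.5378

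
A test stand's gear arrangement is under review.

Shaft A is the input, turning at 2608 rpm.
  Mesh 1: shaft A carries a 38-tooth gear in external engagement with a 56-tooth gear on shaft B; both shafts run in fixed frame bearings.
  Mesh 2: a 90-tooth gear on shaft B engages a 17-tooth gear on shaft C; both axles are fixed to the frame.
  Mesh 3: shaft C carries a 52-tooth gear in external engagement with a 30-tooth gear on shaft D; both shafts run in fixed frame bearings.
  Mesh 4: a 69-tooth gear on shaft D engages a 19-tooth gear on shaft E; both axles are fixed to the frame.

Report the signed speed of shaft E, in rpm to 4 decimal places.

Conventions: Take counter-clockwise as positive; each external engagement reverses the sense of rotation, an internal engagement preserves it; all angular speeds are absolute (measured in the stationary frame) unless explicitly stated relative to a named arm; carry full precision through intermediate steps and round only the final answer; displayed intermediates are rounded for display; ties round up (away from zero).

topology: fixed-axis compound train — 4 meshes, A→E
mesh 1 [38T→56T]: ω = 2608.0000×38/56 = 1769.7143 rpm, sense flips to −
mesh 2 [90T→17T]: ω = 1769.7143×90/17 = 9369.0756 rpm, sense flips to +
mesh 3 [52T→30T]: ω = 9369.0756×52/30 = 16239.7311 rpm, sense flips to −
mesh 4 [69T→19T]: ω = 16239.7311×69/19 = 58975.8655 rpm, sense flips to +
signed output speed = +58975.8655 rpm

+58975.8655 rpm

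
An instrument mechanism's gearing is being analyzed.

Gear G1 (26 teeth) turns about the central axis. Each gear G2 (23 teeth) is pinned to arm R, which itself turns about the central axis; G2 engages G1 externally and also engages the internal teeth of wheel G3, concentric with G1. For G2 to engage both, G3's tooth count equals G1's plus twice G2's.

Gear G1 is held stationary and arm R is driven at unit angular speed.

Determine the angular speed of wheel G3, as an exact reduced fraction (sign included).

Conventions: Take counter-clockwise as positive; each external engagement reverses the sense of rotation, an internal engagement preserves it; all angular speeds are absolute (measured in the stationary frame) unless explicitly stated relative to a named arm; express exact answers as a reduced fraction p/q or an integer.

49/36

planetary set (26T centre, 23T on arm, 72T internal) — Willis relation
ring teeth: 26 + 2·23 = 72
26(ω_sun−ω_arm) = −72(ω_ring−ω_arm),  ω_sun = 0, ω_arm = 1
ω_ring = 1 − (26/72)(0−1) = 49/36
exact speed ratio = 49/36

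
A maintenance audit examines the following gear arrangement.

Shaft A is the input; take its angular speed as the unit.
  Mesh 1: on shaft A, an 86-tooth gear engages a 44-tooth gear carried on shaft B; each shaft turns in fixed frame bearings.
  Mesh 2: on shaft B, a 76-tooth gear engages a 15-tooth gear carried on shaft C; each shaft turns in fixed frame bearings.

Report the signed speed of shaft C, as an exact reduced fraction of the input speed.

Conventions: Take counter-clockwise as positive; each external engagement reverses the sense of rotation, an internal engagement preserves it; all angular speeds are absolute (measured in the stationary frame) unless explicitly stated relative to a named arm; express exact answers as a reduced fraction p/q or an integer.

1634/165

2-mesh fixed-axis compound train (all bearings frame-fixed)
mesh 1 [86T→44T]: |ω|/ω_in = 1×86/44 = 43/22, sense flips to −
mesh 2 [76T→15T]: |ω|/ω_in = (43/22)×76/15 = 1634/165, sense flips to +
signed output speed (× input speed) = 1634/165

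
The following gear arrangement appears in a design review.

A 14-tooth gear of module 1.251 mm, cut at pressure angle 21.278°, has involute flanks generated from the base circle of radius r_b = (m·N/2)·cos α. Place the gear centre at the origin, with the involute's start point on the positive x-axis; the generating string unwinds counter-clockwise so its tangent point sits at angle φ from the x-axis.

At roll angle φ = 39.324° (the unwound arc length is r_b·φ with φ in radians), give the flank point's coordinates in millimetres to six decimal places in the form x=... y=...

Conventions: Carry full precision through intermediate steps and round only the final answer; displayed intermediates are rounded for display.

x=9.861472 y=0.838647

topology: single-mesh involute geometry — m = 1.251, N = 14
pitch radius r_p = m·N/2 = 1.251·14/2 = 8.757000
base radius r_b = r_p·cos α = 8.757000·cos 21.278° = 8.160041
roll angle φ = 39.324° = 0.68633328 rad
x = r_b·(cos φ + φ·sin φ) = 9.861472
y = r_b·(sin φ − φ·cos φ) = 0.838647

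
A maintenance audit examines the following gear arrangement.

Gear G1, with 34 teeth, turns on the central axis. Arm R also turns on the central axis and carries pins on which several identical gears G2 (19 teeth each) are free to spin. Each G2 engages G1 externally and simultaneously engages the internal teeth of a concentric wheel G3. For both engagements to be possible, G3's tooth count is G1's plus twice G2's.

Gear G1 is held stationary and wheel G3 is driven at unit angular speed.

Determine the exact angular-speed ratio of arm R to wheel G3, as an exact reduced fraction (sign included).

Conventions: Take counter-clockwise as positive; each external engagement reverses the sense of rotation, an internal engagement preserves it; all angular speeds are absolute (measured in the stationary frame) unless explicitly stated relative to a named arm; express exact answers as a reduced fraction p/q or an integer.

36/53

class = planetary set [G3 = 34+2·19 = 72; Willis about the carrier]
ring teeth: 34 + 2·19 = 72
34(ω_sun−ω_arm) = −72(ω_ring−ω_arm),  ω_sun = 0, ω_ring = 1
34(0−ω_arm) = −72(1−ω_arm)  ⇒  106·ω_arm = 72  ⇒  ω_arm = 36/53
ω_out/ω_in = 36/53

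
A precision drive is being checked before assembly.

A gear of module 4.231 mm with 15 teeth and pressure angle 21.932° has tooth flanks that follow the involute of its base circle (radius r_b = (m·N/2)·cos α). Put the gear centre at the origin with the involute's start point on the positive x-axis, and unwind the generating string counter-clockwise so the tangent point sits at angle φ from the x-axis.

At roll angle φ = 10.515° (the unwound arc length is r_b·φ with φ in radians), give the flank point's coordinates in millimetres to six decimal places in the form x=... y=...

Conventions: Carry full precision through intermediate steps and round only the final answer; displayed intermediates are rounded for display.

x=29.927486 y=0.060444

class = single-mesh tooth geometry [base-circle involute, m = 4.231, 15T]
pitch radius r_p = m·N/2 = 4.231·15/2 = 31.732500
base radius r_b = r_p·cos α = 31.732500·cos 21.932° = 29.435949
roll angle φ = 10.515° = 0.18352137 rad
x = r_b·(cos φ + φ·sin φ) = 29.927486
y = r_b·(sin φ − φ·cos φ) = 0.060444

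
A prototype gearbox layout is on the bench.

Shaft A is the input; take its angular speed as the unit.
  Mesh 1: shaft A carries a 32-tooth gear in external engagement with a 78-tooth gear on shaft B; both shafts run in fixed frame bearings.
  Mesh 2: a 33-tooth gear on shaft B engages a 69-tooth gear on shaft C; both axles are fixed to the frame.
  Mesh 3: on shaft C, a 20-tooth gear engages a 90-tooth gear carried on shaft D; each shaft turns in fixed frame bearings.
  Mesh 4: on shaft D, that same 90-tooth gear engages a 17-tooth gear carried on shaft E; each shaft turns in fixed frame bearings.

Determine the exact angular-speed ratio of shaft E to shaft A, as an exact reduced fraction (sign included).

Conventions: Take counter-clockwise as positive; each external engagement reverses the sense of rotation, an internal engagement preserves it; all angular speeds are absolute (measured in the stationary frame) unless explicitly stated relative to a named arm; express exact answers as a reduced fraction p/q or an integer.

class = fixed-axis compound train [4 meshes; 4 ratios multiply, 4 sense flips]
mesh 1 [32T→78T]: running ratio 16/39, sense −
mesh 2 [33T→69T]: running ratio 176/897, sense +
mesh 3 [20T→90T]: running ratio 352/8073, sense −
mesh 4 [90T→17T]: running ratio 3520/15249, sense +
ω_out/ω_in = 3520/15249

3520/15249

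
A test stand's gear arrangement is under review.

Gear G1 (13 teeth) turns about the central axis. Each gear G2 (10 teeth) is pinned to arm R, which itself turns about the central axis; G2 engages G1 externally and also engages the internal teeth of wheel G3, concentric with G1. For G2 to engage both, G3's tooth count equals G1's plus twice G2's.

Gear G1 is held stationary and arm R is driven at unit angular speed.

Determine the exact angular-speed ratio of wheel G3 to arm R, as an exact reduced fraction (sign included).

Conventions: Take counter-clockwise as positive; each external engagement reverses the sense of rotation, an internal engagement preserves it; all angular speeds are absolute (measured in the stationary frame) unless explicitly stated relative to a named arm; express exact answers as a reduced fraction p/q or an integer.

46/33

topology: planetary set — G1 13T / G2 10T / G3 33T, arm = carrier (Willis)
ring teeth: 13 + 2·10 = 33
13(ω_sun−ω_arm) = −33(ω_ring−ω_arm),  ω_sun = 0, ω_arm = 1
ω_ring = 1 − (13/33)(0−1) = 46/33
ω_out/ω_in = 46/33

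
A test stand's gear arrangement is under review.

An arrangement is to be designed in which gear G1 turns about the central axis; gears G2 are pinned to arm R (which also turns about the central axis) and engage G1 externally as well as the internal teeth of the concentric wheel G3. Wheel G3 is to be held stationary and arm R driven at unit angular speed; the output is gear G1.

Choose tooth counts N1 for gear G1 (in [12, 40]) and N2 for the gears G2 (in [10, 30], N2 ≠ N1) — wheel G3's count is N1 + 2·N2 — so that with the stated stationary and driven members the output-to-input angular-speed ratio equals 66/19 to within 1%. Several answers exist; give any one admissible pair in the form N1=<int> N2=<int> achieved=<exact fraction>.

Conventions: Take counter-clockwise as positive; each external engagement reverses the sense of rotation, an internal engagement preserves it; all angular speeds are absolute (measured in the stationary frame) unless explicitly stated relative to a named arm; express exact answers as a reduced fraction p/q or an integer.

N1=19 N2=14 achieved=66/19

topology: planetary set — design target 66/19, arm = carrier (Willis)
Willis with ω_ring = 0: ω_sun/ω_arm = (N1+N3)/N1; set equal to 66/19  ⇒  N3/N1 = 66/19 − 1 = 47/19
N3 = N1 + 2·N2  ⇒  N2/N1 = (N3/N1 − 1)/2 = (47/19 − 1)/2 = 14/19
smallest multiple with N1 ≥ 12 and N2 ≥ 10: k = 1  ⇒  N1 = 1·19 = 19, N2 = 1·14 = 14 (N1 ≤ 40, N2 ≤ 30, N2 ≠ N1 ✓), N3 = 19 + 2·14 = 47
check: (N1+N3)/N1 with N1 = 19, N3 = 47 gives 66/19; |achieved − target| = 0 ≤ 33/950 ✓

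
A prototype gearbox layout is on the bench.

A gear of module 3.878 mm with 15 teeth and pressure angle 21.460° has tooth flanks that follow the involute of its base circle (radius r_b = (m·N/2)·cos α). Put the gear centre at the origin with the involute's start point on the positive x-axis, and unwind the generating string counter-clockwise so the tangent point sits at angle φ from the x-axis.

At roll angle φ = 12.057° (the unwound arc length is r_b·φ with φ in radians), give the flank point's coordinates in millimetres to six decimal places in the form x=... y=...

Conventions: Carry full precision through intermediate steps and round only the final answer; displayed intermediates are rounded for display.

single-mesh involute tooth geometry (15T wheel at module 3.878)
pitch radius r_p = m·N/2 = 3.878·15/2 = 29.085000
base radius r_b = r_p·cos α = 29.085000·cos 21.460° = 27.068630
roll angle φ = 12.057° = 0.21043435 rad
x = r_b·(cos φ + φ·sin φ) = 27.661346
y = r_b·(sin φ − φ·cos φ) = 0.083709

x=27.661346 y=0.083709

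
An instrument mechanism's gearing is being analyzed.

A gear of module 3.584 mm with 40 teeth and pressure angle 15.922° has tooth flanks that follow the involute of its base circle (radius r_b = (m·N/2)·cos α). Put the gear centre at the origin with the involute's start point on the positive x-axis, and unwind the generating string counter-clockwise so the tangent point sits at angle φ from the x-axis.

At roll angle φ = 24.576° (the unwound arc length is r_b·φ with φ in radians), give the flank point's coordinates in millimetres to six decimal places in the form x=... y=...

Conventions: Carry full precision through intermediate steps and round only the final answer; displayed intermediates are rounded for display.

topology: single-mesh involute geometry — m = 3.584, N = 40
pitch radius r_p = m·N/2 = 3.584·40/2 = 71.680000
base radius r_b = r_p·cos α = 71.680000·cos 15.922° = 68.930072
roll angle φ = 24.576° = 0.42893212 rad
x = r_b·(cos φ + φ·sin φ) = 74.982354
y = r_b·(sin φ − φ·cos φ) = 1.780089

x=74.982354 y=1.780089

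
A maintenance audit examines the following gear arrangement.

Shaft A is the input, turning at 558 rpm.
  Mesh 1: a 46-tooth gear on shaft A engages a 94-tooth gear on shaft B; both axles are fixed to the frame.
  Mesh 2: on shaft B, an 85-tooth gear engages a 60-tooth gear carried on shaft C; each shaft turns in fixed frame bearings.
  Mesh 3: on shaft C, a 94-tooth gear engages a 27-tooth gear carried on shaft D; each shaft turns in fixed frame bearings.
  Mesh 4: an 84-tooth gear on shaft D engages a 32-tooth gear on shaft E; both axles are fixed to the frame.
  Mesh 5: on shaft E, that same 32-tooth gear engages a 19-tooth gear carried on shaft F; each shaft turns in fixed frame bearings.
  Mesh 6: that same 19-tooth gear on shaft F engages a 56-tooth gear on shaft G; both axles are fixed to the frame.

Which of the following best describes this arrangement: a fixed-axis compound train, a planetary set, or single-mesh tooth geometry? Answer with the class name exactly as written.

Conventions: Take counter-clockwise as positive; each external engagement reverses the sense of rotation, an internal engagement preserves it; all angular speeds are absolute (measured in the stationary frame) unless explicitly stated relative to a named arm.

fixed-axis compound train

topology: fixed-axis compound train — 6 meshes, A→G
classification: fixed-axis compound train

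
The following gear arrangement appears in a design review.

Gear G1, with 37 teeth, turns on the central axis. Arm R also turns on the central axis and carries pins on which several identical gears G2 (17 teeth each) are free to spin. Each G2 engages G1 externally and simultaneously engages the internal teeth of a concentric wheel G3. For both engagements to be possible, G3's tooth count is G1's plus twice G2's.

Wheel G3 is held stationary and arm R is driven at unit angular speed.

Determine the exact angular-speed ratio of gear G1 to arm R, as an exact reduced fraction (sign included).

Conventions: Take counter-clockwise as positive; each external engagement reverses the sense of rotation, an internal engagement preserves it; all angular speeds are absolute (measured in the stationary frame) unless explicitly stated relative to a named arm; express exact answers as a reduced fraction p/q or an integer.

108/37

planetary set (37T centre, 17T on arm, 71T internal) — Willis relation
ring teeth: 37 + 2·17 = 71
37(ω_sun−ω_arm) = −71(ω_ring−ω_arm),  ω_ring = 0, ω_arm = 1
ω_sun = 1 − (71/37)(0−1) = 108/37
ω_out/ω_in = 108/37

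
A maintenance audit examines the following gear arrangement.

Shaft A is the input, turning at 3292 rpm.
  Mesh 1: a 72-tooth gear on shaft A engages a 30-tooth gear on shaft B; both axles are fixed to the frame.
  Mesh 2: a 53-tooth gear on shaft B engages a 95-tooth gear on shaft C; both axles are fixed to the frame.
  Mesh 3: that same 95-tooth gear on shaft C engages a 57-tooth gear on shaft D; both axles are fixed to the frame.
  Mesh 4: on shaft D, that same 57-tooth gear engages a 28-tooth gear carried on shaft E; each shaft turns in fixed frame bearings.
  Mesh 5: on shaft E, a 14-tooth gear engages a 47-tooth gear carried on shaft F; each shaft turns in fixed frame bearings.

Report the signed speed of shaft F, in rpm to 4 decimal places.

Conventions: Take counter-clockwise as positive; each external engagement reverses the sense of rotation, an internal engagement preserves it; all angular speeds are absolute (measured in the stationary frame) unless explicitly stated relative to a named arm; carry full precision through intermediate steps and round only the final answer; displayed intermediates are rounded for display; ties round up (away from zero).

5-mesh fixed-axis compound train (all bearings frame-fixed)
mesh 1 [72T→30T]: ω = 3292.0000×72/30 = 7900.8000 rpm, sense flips to −
mesh 2 [53T→95T]: ω = 7900.8000×53/95 = 4407.8147 rpm, sense flips to +
mesh 3 [95T→57T]: ω = 4407.8147×95/57 = 7346.3579 rpm, sense flips to −
mesh 4 [57T→28T]: ω = 7346.3579×57/28 = 14955.0857 rpm, sense flips to +
mesh 5 [14T→47T]: ω = 14955.0857×14/47 = 4454.7064 rpm, sense flips to −
signed output speed = -4454.7064 rpm

-4454.7064 rpm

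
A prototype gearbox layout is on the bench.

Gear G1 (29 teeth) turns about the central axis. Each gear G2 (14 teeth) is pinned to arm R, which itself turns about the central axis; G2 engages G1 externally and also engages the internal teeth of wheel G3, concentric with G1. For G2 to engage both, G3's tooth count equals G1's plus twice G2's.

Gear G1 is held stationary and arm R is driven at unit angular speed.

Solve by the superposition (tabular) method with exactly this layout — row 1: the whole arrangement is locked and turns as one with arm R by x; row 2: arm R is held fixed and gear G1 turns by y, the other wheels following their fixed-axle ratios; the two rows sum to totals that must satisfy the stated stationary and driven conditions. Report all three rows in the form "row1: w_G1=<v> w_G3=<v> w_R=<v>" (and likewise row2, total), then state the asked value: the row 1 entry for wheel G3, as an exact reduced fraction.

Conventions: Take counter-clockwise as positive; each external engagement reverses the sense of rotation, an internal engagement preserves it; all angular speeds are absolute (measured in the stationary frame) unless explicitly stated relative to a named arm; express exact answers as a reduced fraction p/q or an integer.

topology: planetary set — G1 29T / G2 14T / G3 57T, arm = carrier (Willis)
row 1 (train locked, turned with arm): all members turn x
row 2: sun turns y, ring = −(29/57)·y, arm 0
boundary: total ω_sun = x + y = 0 and total ω_arm = x = 1  ⇒  y = -1, x = 1
row 2 ring = −(29/57)·(-1) = 29/57
totals (row 1 + row 2): sun 1 + (-1) = 0, ring 1 + 29/57 = 86/57, arm 1 + 0 = 1
asked cell (row1, ring) = 1

row1: w_G1=1 w_G3=1 w_R=1
row2: w_G1=-1 w_G3=29/57 w_R=0
total: w_G1=0 w_G3=86/57 w_R=1
asked value: 1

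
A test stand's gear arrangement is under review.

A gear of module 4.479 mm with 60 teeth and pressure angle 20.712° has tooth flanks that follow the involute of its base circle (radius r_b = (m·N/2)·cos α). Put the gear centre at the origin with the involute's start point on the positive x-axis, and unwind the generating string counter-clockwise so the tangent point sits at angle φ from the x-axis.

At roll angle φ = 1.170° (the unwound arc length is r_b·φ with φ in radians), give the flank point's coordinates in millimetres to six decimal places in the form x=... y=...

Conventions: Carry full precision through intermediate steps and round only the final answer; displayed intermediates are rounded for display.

class = single-mesh tooth geometry [base-circle involute, m = 4.479, 60T]
pitch radius r_p = m·N/2 = 4.479·60/2 = 134.370000
base radius r_b = r_p·cos α = 134.370000·cos 20.712° = 125.685664
roll angle φ = 1.170° = 0.02042035 rad
x = r_b·(cos φ + φ·sin φ) = 125.711866
y = r_b·(sin φ − φ·cos φ) = 0.000357

x=125.711866 y=0.000357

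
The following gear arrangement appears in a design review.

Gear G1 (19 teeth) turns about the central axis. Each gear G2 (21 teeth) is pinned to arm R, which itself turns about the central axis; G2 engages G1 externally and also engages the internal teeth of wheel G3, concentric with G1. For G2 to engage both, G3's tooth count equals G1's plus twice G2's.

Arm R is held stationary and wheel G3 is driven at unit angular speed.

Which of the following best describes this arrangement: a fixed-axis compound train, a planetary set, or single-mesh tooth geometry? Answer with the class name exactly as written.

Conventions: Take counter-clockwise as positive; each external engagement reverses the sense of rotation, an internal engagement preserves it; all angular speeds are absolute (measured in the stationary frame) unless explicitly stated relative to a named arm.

planetary set

planetary set (19T centre, 21T on arm, 61T internal) — Willis relation
classification: planetary set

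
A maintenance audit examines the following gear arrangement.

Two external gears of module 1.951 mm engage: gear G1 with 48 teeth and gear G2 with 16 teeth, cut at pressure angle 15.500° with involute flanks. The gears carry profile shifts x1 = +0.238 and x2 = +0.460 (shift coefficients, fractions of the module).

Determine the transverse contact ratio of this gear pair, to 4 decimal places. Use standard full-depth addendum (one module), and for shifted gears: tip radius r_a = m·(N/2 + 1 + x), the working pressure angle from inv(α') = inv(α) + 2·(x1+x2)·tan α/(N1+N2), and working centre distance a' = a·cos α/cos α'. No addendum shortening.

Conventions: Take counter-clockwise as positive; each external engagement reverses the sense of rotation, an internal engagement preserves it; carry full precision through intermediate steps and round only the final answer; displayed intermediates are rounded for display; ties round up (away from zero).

recognized (one external pair, fixed centres): single-mesh tooth geometry, m = 1.951, N1 = 48, N2 = 16
base radii: r_b1 = 45.121032, r_b2 = 15.040344
tip radii: r_a1 = 49.239338, r_a2 = 18.456460
inv(α') = inv(15.500°) + 2·(+0.238+0.460)·tan α/(48+16) = 0.01284765  ⇒  α' = 19.06385°
a' = a·cos α / cos α' = 62.4320·cos 15.500°/cos 19.06385° = 63.652379
action lengths: √(r_a1²−r_b1²) = 19.713063, √(r_a2²−r_b2²) = 10.697148
base pitch p_b = π·m·cos α = 5.906329
CR = (19.713063 + 10.697148 − 63.652379·sin 19.06385°)/5.906329 = 1.628756
contact ratio ≈ 1.6288

1.6288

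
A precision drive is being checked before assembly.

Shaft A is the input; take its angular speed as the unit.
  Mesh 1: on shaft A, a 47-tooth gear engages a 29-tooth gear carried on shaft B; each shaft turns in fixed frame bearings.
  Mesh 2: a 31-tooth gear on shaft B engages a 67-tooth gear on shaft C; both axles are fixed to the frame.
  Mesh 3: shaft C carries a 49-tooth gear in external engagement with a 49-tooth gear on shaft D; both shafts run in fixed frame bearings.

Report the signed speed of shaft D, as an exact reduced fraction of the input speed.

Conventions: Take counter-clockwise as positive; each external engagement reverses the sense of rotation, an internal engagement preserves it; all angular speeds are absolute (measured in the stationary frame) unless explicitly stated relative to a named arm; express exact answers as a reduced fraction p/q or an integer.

3-mesh fixed-axis compound train (all bearings frame-fixed)
mesh 1 [47T→29T]: |ω|/ω_in = 1×47/29 = 47/29, sense flips to −
mesh 2 [31T→67T]: |ω|/ω_in = (47/29)×31/67 = 1457/1943, sense flips to +
mesh 3 [49T→49T]: |ω|/ω_in = (1457/1943)×49/49 = 1457/1943, sense flips to −
signed output speed (× input speed) = -1457/1943

-1457/1943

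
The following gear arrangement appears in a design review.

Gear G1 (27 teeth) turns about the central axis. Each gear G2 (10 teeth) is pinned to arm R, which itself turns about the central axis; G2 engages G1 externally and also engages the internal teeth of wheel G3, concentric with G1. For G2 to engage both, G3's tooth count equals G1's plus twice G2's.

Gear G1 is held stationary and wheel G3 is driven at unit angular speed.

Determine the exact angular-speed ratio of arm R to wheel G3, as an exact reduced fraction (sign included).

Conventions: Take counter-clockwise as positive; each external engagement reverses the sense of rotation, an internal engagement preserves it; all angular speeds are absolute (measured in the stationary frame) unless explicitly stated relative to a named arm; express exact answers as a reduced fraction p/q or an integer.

class = planetary set [G3 = 27+2·10 = 47; Willis about the carrier]
ring teeth: 27 + 2·10 = 47
27(ω_sun−ω_arm) = −47(ω_ring−ω_arm),  ω_sun = 0, ω_ring = 1
27(0−ω_arm) = −47(1−ω_arm)  ⇒  74·ω_arm = 47  ⇒  ω_arm = 47/74
ω_out/ω_in = 47/74

47/74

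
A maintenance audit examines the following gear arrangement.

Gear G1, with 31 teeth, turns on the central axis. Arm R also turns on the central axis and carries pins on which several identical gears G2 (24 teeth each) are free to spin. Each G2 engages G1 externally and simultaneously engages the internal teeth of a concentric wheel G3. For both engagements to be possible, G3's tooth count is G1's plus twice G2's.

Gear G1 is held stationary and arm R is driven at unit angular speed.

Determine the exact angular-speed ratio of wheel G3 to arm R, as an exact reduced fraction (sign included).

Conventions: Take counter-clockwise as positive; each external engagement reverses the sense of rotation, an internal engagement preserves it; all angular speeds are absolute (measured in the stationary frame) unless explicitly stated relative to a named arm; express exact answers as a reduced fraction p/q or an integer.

topology: planetary set — G1 31T / G2 24T / G3 79T, arm = carrier (Willis)
ring teeth: 31 + 2·24 = 79
31(ω_sun−ω_arm) = −79(ω_ring−ω_arm),  ω_sun = 0, ω_arm = 1
ω_ring = 1 − (31/79)(0−1) = 110/79
ω_out/ω_in = 110/79

110/79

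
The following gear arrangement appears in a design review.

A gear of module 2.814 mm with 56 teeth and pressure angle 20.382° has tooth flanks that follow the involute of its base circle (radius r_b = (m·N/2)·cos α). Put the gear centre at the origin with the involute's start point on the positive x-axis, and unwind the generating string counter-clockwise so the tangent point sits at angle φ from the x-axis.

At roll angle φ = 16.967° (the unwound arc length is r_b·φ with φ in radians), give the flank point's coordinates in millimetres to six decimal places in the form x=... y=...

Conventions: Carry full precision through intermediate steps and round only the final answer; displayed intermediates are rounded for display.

topology: single-mesh involute geometry — m = 2.814, N = 56
pitch radius r_p = m·N/2 = 2.814·56/2 = 78.792000
base radius r_b = r_p·cos α = 78.792000·cos 20.382° = 73.858947
roll angle φ = 16.967° = 0.29613001 rad
x = r_b·(cos φ + φ·sin φ) = 77.026751
y = r_b·(sin φ − φ·cos φ) = 0.633747

x=77.026751 y=0.633747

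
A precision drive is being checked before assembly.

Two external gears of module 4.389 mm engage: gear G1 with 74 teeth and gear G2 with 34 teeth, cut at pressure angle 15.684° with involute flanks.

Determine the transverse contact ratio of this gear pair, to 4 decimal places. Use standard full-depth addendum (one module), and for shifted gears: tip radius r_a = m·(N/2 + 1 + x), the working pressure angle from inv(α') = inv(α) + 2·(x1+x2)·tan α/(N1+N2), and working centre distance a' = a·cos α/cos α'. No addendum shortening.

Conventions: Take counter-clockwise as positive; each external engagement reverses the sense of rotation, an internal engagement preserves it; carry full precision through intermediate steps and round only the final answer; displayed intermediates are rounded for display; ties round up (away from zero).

topology: single-mesh involute geometry — m = 4.389, 74T/34T pair
base radii: r_b1 = 156.346666, r_b2 = 71.834955
tip radii: r_a1 = 166.782000, r_a2 = 79.002000
no profile shift: α' = α, a' = a
action lengths: √(r_a1²−r_b1²) = 58.068542, √(r_a2²−r_b2²) = 32.879405
base pitch p_b = π·m·cos α = 13.275069
CR = (58.068542 + 32.879405 − 237.006000·sin 15.68400°)/13.275069 = 2.024678
contact ratio ≈ 2.0247

2.0247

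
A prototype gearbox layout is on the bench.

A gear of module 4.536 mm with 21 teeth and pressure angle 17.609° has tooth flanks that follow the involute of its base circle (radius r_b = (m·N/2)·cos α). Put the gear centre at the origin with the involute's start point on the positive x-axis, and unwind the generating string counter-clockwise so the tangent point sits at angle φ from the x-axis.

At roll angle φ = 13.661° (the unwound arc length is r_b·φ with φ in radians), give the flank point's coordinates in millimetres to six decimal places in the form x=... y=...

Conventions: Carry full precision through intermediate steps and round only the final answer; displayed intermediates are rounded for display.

x=46.668379 y=0.203943

topology: single-mesh involute geometry — m = 4.536, N = 21
pitch radius r_p = m·N/2 = 4.536·21/2 = 47.628000
base radius r_b = r_p·cos α = 47.628000·cos 17.609° = 45.396302
roll angle φ = 13.661° = 0.23842943 rad
x = r_b·(cos φ + φ·sin φ) = 46.668379
y = r_b·(sin φ − φ·cos φ) = 0.203943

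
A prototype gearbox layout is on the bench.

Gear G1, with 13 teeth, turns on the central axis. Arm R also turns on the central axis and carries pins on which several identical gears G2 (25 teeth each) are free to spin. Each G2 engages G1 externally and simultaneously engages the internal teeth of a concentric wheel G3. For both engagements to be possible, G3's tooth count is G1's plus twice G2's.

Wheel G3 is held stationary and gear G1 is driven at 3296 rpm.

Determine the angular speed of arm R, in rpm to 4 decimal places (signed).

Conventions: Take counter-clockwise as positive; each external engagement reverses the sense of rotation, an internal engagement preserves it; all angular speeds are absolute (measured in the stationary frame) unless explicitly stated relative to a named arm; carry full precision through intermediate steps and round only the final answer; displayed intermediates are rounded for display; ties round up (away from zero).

+563.7895 rpm

planetary set (13T centre, 25T on arm, 63T internal) — Willis relation
normalise by the input: solve with ω_sun = 1, then scale by 3296 rpm
ring teeth: 13 + 2·25 = 63
13(ω_sun−ω_arm) = −63(ω_ring−ω_arm),  ω_ring = 0, ω_sun = 1
13(1−ω_arm) = −63(0−ω_arm)  ⇒  76·ω_arm = 13  ⇒  ω_arm = 13/76
scale: ω_arm = 13/76 × 3296 rpm = +563.7895 rpm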